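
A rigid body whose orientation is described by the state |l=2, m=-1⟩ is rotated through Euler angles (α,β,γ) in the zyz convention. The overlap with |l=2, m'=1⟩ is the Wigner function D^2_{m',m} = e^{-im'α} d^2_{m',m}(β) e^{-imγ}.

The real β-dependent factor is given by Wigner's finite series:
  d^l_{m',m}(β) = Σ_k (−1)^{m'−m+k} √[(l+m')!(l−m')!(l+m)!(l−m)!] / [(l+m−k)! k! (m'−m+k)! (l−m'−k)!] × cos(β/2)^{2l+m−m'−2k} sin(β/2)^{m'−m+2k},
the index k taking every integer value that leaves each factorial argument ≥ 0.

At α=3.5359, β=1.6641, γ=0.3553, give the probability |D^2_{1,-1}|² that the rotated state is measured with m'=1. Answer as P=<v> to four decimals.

D^2_{1,-1}(3.5359,1.6641,0.3553) = e^{-i·1·3.5359}·d^2_{1,-1}(1.6641)·e^{-i·-1·0.3553}. Compute d first:
Half-angle: c=0.673362, s=0.739313. N=√(6·1·1·6)=6.000000
k∈{0,1} keeps every argument non-negative
  k=0: (−1)^2·6.0000/(2)·0.6734^2·0.7393^2 = +0.743490
  k=1: (−1)^3·6.0000/(6)·0.6734^0·0.7393^4 = -0.298754
d^2_{1,-1}(1.6641) = +0.743490 -0.298754 = +0.444735
|D^2_{1,-1}|² = |d^2_{1,-1}(β)|² = (+0.444735)² = 0.197790 (the z-rotation phases have unit modulus)

P=0.1978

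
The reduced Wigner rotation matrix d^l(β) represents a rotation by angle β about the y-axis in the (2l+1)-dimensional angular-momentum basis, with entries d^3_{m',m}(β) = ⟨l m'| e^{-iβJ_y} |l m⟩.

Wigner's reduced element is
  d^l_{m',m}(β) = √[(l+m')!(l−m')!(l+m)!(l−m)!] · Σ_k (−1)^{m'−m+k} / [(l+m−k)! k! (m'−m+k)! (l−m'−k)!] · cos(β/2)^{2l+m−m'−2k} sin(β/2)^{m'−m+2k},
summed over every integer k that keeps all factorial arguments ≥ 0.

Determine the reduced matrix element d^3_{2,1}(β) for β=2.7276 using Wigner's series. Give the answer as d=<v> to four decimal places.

d^3_{2,1}(β=2.7276) via Wigner's sum:
c=cos(2.7276/2)=0.205521, s=sin(2.7276/2)=0.978653; N=√[120·1·24·2]=75.894664
Admissible k: 0..1 (factorial args all ≥0)
  k=0: (−1)^1·75.8947/(24)·0.2055^5·0.9787^1 = -0.001135
  k=1: (−1)^2·75.8947/(12)·0.2055^3·0.9787^3 = +0.051462
d^3_{2,1}(2.7276) = -0.001135 +0.051462 = +0.050327

d=0.0503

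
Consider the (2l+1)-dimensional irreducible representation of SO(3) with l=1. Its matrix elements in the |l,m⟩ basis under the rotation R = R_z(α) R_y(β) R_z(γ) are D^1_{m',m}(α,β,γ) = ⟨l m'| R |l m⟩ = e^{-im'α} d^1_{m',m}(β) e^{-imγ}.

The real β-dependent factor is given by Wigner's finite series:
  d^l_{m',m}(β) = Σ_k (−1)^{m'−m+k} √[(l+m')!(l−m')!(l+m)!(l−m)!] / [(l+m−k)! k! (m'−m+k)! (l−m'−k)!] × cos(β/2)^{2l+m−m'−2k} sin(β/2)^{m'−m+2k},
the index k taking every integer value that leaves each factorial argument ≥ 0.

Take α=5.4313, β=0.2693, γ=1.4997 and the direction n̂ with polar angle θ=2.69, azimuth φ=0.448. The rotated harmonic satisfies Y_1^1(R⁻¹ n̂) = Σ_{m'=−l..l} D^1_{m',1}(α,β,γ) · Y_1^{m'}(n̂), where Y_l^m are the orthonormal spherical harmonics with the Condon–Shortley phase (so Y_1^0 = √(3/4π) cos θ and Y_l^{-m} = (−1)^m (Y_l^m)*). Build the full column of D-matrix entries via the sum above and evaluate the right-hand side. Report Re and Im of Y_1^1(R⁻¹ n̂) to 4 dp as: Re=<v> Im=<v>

Need the full column D^1_{m',1} for m'=−1..1 at α=5.4313, β=0.2693, γ=1.4997.
cos(β/2)=0.990948, sin(β/2)=0.134243
d^1_{-1,1}: single k=2 term ⇒ +0.018021;  D = -0.012684-0.012802i
d^1_{0,1}: single k=1 term ⇒ +0.188131;  D = +0.013364-0.187655i
d^1_{1,1}: single k=0 term ⇒ +0.981979;  D = +0.783034-0.592570i
Y_1^{m'}(θ=2.69,φ=0.448) and Σ D·Y over m':
  (-0.0127-0.0128i)·(+0.1359-0.0653i)  (+0.0134-0.1877i)·(-0.4396+0.0000i)  (+0.7830-0.5926i)·(-0.1359-0.0653i)
Y_1^1(R⁻¹ n̂) = -0.153545+0.110973i

Re=-0.1535 Im=0.1110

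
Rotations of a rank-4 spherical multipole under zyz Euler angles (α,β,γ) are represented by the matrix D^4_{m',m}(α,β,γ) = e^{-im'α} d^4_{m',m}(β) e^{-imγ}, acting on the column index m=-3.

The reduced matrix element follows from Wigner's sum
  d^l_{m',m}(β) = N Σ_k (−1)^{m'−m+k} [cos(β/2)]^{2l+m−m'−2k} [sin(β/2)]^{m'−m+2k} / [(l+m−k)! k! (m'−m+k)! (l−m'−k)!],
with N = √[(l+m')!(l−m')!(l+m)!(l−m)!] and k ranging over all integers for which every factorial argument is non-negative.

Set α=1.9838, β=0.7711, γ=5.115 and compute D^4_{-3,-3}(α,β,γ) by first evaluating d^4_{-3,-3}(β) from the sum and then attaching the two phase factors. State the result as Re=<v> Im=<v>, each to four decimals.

Re=0.0639 Im=-0.0532

D^4_{-3,-3}(1.9838,0.7711,5.115) = e^{-i·-3·1.9838}·d^4_{-3,-3}(0.7711)·e^{-i·-3·5.115}. Compute d first:
Half-angle: c=0.926592, s=0.376069. N=√(1·5040·1·5040)=5040.000000
k: max(0,(-3)−(-3))=0 … min(4+(-3),4−(-3))=1
  k=0: (−1)^0·5040.0000/(5040)·0.9266^8·0.3761^0 = +0.543385
  k=1: (−1)^1·5040.0000/(720)·0.9266^6·0.3761^2 = -0.626561
d^4_{-3,-3}(0.7711) = +0.543385 -0.626561 = -0.083176
D = (+0.945462-0.325731i)·(-0.083176)·(-0.934849+0.355046i) = +0.063897-0.053249i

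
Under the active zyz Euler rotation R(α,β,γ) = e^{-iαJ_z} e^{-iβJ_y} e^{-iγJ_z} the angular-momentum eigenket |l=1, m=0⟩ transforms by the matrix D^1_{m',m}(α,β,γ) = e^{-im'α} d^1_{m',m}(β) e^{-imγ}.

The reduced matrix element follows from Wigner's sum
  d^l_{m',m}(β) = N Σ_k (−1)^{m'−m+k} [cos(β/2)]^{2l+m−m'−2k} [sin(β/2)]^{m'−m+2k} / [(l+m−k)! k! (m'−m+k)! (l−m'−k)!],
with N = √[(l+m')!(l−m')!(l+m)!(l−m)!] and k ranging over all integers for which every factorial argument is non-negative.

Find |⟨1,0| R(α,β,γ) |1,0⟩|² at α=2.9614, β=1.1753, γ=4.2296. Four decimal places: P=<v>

D^1_{0,0}(2.9614,1.1753,4.2296) = e^{-i·0·2.9614}·d^1_{0,0}(1.1753)·e^{-i·0·4.2296}. Compute d first:
Half-angle: c=0.832246, s=0.554407. N=√(1·1·1·1)=1.000000
k: max(0,(0)−(0))=0 … min(1+(0),1−(0))=1
  k=0: (−1)^0·1.0000/(1)·0.8322^2·0.5544^0 = +0.692633
  k=1: (−1)^1·1.0000/(1)·0.8322^0·0.5544^2 = -0.307367
d^1_{0,0}(1.1753) = +0.692633 -0.307367 = +0.385266
|D^1_{0,0}|² = |d^1_{0,0}(β)|² = (+0.385266)² = 0.148430 (the z-rotation phases have unit modulus)

P=0.1484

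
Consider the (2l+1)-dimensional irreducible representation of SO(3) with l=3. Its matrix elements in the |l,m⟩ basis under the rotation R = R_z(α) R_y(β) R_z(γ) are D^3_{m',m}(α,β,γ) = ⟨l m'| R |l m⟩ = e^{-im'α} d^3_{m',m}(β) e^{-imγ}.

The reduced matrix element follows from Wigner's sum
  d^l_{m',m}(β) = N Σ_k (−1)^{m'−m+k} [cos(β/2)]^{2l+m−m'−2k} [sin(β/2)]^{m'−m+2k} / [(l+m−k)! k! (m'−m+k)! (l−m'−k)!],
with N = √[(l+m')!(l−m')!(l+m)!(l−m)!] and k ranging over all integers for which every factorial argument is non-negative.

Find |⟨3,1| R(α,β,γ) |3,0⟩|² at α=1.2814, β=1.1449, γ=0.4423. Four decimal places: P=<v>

P=0.0033

D^3_{1,0}(1.2814,1.1449,0.4423) = e^{-i·1·1.2814}·d^3_{1,0}(1.1449)·e^{-i·0·0.4423}. Compute d first:
With c≡cos(β/2)=0.840576 and s≡sin(β/2)=0.541693, N=[24·2·6·6]^{1/2}=41.569219
Admissible k: 0..2 (factorial args all ≥0)
  k=0: (−1)^1·41.5692/(12)·0.8406^5·0.5417^1 = -0.787462
  k=1: (−1)^2·41.5692/(4)·0.8406^3·0.5417^3 = +0.981077
  k=2: (−1)^3·41.5692/(12)·0.8406^1·0.5417^5 = -0.135811
d^3_{1,0}(1.1449) = -0.787462 +0.981077 -0.135811 = +0.057804
|D^3_{1,0}|² = |d^3_{1,0}(β)|² = (+0.057804)² = 0.003341 (the z-rotation phases have unit modulus)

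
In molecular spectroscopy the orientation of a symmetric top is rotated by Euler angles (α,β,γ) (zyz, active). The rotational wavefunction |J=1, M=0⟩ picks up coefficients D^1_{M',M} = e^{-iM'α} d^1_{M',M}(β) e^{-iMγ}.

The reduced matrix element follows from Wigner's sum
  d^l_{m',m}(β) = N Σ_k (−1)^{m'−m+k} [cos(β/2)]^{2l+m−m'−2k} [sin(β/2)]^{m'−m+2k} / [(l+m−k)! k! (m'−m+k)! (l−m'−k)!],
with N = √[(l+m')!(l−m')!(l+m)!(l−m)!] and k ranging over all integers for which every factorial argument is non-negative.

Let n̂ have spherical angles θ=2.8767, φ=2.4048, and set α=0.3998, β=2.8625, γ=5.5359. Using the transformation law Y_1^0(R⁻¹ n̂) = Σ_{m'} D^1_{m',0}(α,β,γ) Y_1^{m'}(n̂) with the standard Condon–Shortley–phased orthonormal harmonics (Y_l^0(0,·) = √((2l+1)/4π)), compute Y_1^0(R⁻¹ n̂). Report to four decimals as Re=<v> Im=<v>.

Re=0.4385 Im=0.0000

Need the full column D^1_{m',0} for m'=−1..1 at α=0.3998, β=2.8625, γ=5.5359.
cos(β/2)=0.139094, sin(β/2)=0.990279
d^1_{-1,0}: single k=1 term ⇒ +0.194796;  D = +0.179434+0.075821i
d^1_{0,0}: k∈[0..1] ⇒ +0.019347 -0.980653 = -0.961306;  D = -0.961306+0.000000i
d^1_{1,0}: single k=0 term ⇒ -0.194796;  D = -0.179434+0.075821i
Y_1^{m'}(θ=2.8767,φ=2.4048) and Σ D·Y over m':
  (+0.1794+0.0758i)·(-0.0670-0.0608i)  (-0.9613+0.0000i)·(-0.4716+0.0000i)  (-0.1794+0.0758i)·(+0.0670-0.0608i)
Y_1^0(R⁻¹ n̂) = +0.438489+0.000000i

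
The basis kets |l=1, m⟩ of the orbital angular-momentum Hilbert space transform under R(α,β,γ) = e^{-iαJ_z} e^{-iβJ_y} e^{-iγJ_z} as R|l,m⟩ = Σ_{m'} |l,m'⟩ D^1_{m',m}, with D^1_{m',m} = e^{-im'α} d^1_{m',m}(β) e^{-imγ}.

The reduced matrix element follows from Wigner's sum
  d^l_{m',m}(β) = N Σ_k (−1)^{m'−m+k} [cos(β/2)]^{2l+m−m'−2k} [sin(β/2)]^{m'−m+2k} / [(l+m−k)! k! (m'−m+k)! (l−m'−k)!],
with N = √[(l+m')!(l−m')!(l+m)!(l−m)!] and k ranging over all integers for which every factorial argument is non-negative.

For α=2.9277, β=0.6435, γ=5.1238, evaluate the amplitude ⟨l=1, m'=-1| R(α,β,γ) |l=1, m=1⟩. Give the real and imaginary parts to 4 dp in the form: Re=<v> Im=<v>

Re=-0.0585 Im=-0.0811

D^1_{-1,1}(2.9277,0.6435,5.1238) = e^{-i·-1·2.9277}·d^1_{-1,1}(0.6435)·e^{-i·1·5.1238}. Compute d first:
Half-angle: c=0.948683, s=0.316227. N=√(1·2·2·1)=2.000000
k: max(0,(1)−(-1))=2 … min(1+(1),1−(-1))=2
  k=2: (−1)^0·2.0000/(2)·0.9487^0·0.3162^2 = +0.100000
d^1_{-1,1}(0.6435) = +0.100000
Attach z-rotation phases: D = e^{-i(-1)(2.9277)}·(+0.100000)·e^{-i(1)(5.1238)} = -0.058534-0.081078i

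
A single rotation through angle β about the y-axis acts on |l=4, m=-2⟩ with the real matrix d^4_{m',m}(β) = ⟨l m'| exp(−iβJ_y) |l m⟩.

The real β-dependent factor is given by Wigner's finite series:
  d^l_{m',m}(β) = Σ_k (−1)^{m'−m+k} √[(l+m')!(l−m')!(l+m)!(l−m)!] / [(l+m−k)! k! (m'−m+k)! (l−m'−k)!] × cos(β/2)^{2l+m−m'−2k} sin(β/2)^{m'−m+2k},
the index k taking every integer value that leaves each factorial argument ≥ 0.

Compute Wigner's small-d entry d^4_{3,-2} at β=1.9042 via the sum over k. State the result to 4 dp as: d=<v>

d=-0.2690

d^4_{3,-2}(β=1.9042) via Wigner's sum:
c=cos(1.9042/2)=0.579974, s=sin(1.9042/2)=0.814635; N=√[5040·1·2·720]=2693.993318
k∈{0,1} keeps every argument non-negative
  k=0: (−1)^5·2693.9933/(240)·0.5800^3·0.8146^5 = -0.785644
  k=1: (−1)^6·2693.9933/(720)·0.5800^1·0.8146^7 = +0.516672
d^4_{3,-2}(1.9042) = -0.785644 +0.516672 = -0.268973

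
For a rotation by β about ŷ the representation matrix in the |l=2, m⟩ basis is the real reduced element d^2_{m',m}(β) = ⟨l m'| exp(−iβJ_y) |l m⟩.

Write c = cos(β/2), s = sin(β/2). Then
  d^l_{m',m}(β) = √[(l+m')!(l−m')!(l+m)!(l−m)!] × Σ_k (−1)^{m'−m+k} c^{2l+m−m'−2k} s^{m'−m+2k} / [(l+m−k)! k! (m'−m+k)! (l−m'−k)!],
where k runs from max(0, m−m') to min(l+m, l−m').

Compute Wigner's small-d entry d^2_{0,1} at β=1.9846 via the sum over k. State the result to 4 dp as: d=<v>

d=-0.4509

d^2_{0,1}(β=1.9846) via Wigner's sum:
With c≡cos(β/2)=0.546766 and s≡sin(β/2)=0.837286, N=[2·2·6·1]^{1/2}=4.898979
k∈{1,2} keeps every argument non-negative
  k=1: (−1)^0·4.8990/(2)·0.5468^3·0.8373^1 = +0.335238
  k=2: (−1)^1·4.8990/(2)·0.5468^1·0.8373^3 = -0.786136
d^2_{0,1}(1.9846) = +0.335238 -0.786136 = -0.450899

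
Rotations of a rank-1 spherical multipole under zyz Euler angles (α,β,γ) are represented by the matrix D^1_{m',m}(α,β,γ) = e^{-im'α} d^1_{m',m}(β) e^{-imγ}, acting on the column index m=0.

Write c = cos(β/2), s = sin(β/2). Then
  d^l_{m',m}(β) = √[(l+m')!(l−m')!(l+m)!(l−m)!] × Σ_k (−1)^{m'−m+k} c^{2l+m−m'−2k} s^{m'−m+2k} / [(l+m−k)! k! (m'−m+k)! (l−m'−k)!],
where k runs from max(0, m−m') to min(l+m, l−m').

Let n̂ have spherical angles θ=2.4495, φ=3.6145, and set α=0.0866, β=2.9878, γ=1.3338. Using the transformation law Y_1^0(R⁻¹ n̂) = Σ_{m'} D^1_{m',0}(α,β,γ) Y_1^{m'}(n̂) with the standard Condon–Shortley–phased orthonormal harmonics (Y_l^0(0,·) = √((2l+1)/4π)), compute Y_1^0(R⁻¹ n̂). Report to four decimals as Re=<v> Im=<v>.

Need the full column D^1_{m',0} for m'=−1..1 at α=0.0866, β=2.9878, γ=1.3338.
cos(β/2)=0.076821, sin(β/2)=0.997045
d^1_{-1,0}: single k=1 term ⇒ +0.108320;  D = +0.107914+0.009369i
d^1_{0,0}: k∈[0..1] ⇒ +0.005901 -0.994099 = -0.988197;  D = -0.988197+0.000000i
d^1_{1,0}: single k=0 term ⇒ -0.108320;  D = -0.107914+0.009369i
Y_1^{m'}(θ=2.4495,φ=3.6145) and Σ D·Y over m':
  (+0.1079+0.0094i)·(-0.1963+0.1004i)  (-0.9882+0.0000i)·(-0.3762+0.0000i)  (-0.1079+0.0094i)·(+0.1963+0.1004i)
Y_1^0(R⁻¹ n̂) = +0.327497+0.000000i

Re=0.3275 Im=0.0000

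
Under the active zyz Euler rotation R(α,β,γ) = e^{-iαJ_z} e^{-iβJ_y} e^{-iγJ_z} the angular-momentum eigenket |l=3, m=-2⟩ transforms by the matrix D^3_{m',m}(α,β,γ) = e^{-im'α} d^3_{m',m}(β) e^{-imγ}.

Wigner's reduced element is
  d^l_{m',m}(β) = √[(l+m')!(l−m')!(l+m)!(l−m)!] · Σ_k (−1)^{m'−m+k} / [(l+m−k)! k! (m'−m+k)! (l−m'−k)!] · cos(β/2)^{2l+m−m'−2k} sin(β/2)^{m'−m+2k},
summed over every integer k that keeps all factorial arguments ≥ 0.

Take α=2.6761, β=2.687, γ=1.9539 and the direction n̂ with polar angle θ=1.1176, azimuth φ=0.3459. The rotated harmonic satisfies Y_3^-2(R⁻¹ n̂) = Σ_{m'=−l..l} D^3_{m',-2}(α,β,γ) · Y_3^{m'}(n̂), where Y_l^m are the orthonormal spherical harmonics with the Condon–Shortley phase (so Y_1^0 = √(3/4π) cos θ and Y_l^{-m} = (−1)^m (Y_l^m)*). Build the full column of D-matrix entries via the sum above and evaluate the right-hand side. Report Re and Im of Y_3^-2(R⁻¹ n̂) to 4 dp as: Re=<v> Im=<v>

Re=-0.3671 Im=0.0944

Need the full column D^3_{m',-2} for m'=−3..3 at α=2.6761, β=2.687, γ=1.9539.
cos(β/2)=0.225344, sin(β/2)=0.974279
d^3_{-3,-2}: single k=1 term ⇒ +0.001387;  D = +0.001120-0.000817i
d^3_{-2,-2}: k∈[0..1] ⇒ +0.000131 -0.012238 = -0.012107;  D = +0.011943-0.001986i
d^3_{-1,-2}: k∈[0..1] ⇒ -0.001790 +0.066930 = +0.065140;  D = +0.062216+0.019295i
d^3_{0,-2}: k∈[0..1] ⇒ +0.013406 -0.250604 = -0.237197;  D = +0.170911+0.164474i
d^3_{1,-2}: k∈[0..1] ⇒ -0.066930 +0.625552 = +0.558622;  D = +0.185817+0.526812i
d^3_{2,-2}: k∈[0..1] ⇒ +0.228769 -0.855265 = -0.626496;  D = -0.078976+0.621498i
d^3_{3,-2}: single k=0 term ⇒ -0.484551;  D = +0.270345-0.402123i
Y_3^{m'}(θ=1.1176,φ=0.3459) and Σ D·Y over m':
  (+0.0011-0.0008i)·(+0.1541-0.2611i)  (+0.0119-0.0020i)·(+0.2785-0.2307i)  (+0.0622+0.0193i)·(-0.0113+0.0041i)  (+0.1709+0.1645i)·(-0.3336+0.0000i)  (+0.1858+0.5268i)·(+0.0113+0.0041i)  (-0.0790+0.6215i)·(+0.2785+0.2307i)  (+0.2703-0.4021i)·(-0.1541-0.2611i)
Y_3^-2(R⁻¹ n̂) = -0.367066+0.094431i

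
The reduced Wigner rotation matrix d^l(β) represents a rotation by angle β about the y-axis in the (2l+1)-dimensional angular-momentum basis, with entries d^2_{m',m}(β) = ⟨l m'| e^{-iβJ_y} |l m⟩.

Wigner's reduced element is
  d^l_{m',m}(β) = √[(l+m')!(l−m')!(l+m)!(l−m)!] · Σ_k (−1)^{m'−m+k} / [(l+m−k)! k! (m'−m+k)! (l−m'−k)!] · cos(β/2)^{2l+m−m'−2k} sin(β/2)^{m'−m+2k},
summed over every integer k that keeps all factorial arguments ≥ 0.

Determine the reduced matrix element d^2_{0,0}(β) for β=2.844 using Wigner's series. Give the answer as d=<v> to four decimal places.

d^2_{0,0}(β=2.844) via Wigner's sum:
With c≡cos(β/2)=0.148248 and s≡sin(β/2)=0.988950, N=[2·2·2·2]^{1/2}=4.000000
k: max(0,(0)−(0))=0 … min(2+(0),2−(0))=2
  k=0: (−1)^0·4.0000/(4)·0.1482^4·0.9890^0 = +0.000483
  k=1: (−1)^1·4.0000/(1)·0.1482^2·0.9890^2 = -0.085978
  k=2: (−1)^2·4.0000/(4)·0.1482^0·0.9890^4 = +0.956528
d^2_{0,0}(2.844) = +0.000483 -0.085978 +0.956528 = +0.871033

d=0.8710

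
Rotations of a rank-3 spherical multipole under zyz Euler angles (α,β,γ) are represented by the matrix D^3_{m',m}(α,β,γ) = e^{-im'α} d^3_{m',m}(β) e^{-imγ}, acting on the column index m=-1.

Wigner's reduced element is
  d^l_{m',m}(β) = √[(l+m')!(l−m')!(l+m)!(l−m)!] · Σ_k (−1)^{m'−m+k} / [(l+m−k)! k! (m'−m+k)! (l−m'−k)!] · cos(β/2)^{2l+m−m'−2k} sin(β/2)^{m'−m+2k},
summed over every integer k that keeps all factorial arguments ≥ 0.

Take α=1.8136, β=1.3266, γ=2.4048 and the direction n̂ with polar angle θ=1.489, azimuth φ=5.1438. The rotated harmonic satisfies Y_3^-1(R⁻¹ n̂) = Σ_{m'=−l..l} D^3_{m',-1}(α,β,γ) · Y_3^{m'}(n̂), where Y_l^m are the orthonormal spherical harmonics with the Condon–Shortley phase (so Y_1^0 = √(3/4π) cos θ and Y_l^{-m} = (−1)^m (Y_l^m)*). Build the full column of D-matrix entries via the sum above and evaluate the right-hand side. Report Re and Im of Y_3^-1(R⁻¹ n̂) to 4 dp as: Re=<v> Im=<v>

Re=0.1166 Im=-0.3770

Need the full column D^3_{m',-1} for m'=−3..3 at α=1.8136, β=1.3266, γ=2.4048.
cos(β/2)=0.787965, sin(β/2)=0.615720
d^3_{-3,-1}: single k=2 term ⇒ +0.566030;  D = +0.004744+0.566011i
d^3_{-2,-1}: k∈[1..2] ⇒ +0.591449 -0.722272 = -0.130823;  D = -0.126718+0.032516i
d^3_{-1,-1}: k∈[0..2] ⇒ +0.239354 -1.169187 +0.535426 = -0.394408;  D = +0.187005+0.347256i
d^3_{0,-1}: k∈[0..2] ⇒ -0.647900 +1.186815 -0.241555 = +0.297360;  D = -0.220233+0.199801i
d^3_{1,-1}: k∈[0..2] ⇒ +0.876891 -0.713901 +0.054488 = +0.217478;  D = +0.180566+0.121213i
d^3_{2,-1}: k∈[0..1] ⇒ -0.722272 +0.220508 = -0.501764;  D = -0.171298+0.471619i
d^3_{3,-1}: single k=0 term ⇒ +0.345616;  D = -0.343691-0.036427i
Y_3^{m'}(θ=1.489,φ=5.1438) and Σ D·Y over m':
  (+0.0047+0.5660i)·(-0.3974-0.1128i)  (-0.1267+0.0325i)·(-0.0539+0.0630i)  (+0.1870+0.3473i)·(-0.1302-0.2828i)  (-0.2202+0.1998i)·(-0.0905+0.0000i)  (+0.1806+0.1212i)·(+0.1302-0.2828i)  (-0.1713+0.4716i)·(-0.0539-0.0630i)  (-0.3437-0.0364i)·(+0.3974-0.1128i)
Y_3^-1(R⁻¹ n̂) = +0.116594-0.376996i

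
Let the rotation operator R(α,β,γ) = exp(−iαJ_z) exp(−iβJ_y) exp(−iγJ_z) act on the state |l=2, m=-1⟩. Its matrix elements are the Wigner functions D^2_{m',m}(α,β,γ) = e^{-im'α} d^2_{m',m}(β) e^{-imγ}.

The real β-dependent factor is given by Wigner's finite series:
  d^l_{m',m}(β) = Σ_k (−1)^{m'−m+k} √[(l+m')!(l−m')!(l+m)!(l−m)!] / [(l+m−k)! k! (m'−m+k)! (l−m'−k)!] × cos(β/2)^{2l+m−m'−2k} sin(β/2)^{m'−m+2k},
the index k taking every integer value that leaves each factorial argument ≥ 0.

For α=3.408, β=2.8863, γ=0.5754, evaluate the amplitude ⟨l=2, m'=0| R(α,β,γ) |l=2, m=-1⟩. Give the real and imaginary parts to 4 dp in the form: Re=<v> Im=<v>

D^2_{0,-1}(3.408,2.8863,0.5754) = e^{-i·0·3.408}·d^2_{0,-1}(2.8863)·e^{-i·-1·0.5754}. Compute d first:
Half-angle: c=0.127300, s=0.991864. N=√(2·2·1·6)=4.898979
The bounds max(0,m−m')=0 and min(l+m,l−m')=1 give 2 terms
  k=0: (−1)^1·4.8990/(2)·0.1273^3·0.9919^1 = -0.005012
  k=1: (−1)^2·4.8990/(2)·0.1273^1·0.9919^3 = +0.304271
d^2_{0,-1}(2.8863) = -0.005012 +0.304271 = +0.299259
Phases: e^{-i·(0)·3.408}=+1.000000+0.000000i, e^{-i·(-1)·0.5754}=+0.838975+0.544170i ⇒ D=+0.251071+0.162848i

Re=0.2511 Im=0.1628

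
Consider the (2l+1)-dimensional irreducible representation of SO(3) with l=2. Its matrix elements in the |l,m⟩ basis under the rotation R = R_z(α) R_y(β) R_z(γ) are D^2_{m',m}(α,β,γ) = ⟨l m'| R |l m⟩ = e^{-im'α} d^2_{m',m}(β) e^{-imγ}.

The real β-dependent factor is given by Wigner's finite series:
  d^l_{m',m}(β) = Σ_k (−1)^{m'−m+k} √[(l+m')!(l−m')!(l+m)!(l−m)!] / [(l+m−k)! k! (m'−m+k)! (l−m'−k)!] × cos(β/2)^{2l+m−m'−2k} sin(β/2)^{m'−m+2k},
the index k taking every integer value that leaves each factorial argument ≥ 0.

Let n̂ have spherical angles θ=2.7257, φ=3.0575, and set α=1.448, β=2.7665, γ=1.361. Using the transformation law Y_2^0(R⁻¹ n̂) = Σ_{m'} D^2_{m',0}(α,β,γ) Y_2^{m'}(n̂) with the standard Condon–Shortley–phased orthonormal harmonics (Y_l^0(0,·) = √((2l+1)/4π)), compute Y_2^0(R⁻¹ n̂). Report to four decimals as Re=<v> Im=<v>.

Need the full column D^2_{m',0} for m'=−2..2 at α=1.448, β=2.7665, γ=1.361.
cos(β/2)=0.186449, sin(β/2)=0.982465
d^2_{-2,0}: single k=2 term ⇒ +0.082192;  D = -0.079726+0.019983i
d^2_{-1,0}: k∈[1..2] ⇒ +0.015598 -0.433098 = -0.417500;  D = -0.051139-0.414356i
d^2_{0,0}: k∈[0..2] ⇒ +0.001208 -0.134219 +0.931682 = +0.798672;  D = +0.798672+0.000000i
d^2_{1,0}: k∈[0..1] ⇒ -0.015598 +0.433098 = +0.417500;  D = +0.051139-0.414356i
d^2_{2,0}: single k=0 term ⇒ +0.082192;  D = -0.079726-0.019983i
Y_2^{m'}(θ=2.7257,φ=3.0575) and Σ D·Y over m':
  (-0.0797+0.0200i)·(+0.0622+0.0106i)  (-0.0511-0.4144i)·(+0.2845+0.0240i)  (+0.7987+0.0000i)·(+0.4763+0.0000i)  (+0.0511-0.4144i)·(-0.2845+0.0240i)  (-0.0797-0.0200i)·(+0.0622-0.0106i)
Y_2^0(R⁻¹ n̂) = +0.360887+0.000000i

Re=0.3609 Im=0.0000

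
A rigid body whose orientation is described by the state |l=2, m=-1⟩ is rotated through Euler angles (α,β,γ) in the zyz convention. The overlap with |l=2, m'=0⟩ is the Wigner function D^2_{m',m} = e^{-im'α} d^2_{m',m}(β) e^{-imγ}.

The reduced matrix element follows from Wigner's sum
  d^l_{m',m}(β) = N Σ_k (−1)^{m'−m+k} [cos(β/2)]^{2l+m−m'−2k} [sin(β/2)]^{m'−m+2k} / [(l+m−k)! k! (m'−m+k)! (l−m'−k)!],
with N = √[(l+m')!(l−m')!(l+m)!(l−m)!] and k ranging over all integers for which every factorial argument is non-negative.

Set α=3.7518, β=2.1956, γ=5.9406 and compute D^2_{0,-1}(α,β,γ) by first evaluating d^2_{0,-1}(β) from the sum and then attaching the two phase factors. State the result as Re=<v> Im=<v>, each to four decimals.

D^2_{0,-1}(3.7518,2.1956,5.9406) = e^{-i·0·3.7518}·d^2_{0,-1}(2.1956)·e^{-i·-1·5.9406}. Compute d first:
With c≡cos(β/2)=0.455556 and s≡sin(β/2)=0.890207, N=[2·2·1·6]^{1/2}=4.898979
The bounds max(0,m−m')=0 and min(l+m,l−m')=1 give 2 terms
  k=0: (−1)^1·4.8990/(2)·0.4556^3·0.8902^1 = -0.206154
  k=1: (−1)^2·4.8990/(2)·0.4556^1·0.8902^3 = +0.787210
d^2_{0,-1}(2.1956) = -0.206154 +0.787210 = +0.581056
Attach z-rotation phases: D = e^{-i(0)(3.7518)}·(+0.581056)·e^{-i(-1)(5.9406)} = +0.547291-0.195190i

Re=0.5473 Im=-0.1952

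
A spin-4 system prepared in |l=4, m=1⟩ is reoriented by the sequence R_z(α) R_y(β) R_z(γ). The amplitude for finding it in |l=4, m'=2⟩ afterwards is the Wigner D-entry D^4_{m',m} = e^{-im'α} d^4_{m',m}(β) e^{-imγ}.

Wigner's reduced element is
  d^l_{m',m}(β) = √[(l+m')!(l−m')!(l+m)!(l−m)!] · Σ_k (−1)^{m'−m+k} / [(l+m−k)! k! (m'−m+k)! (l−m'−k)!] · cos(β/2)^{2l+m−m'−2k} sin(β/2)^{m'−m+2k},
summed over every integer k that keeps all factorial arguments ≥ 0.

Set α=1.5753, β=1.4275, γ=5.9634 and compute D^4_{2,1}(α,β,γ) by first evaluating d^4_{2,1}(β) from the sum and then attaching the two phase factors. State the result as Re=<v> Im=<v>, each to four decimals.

Re=-0.3263 Im=-0.1048

First d^4_{2,1}(β=1.4275), then the phase factors e^{-i(2)α} and e^{-i(1)γ}:
Half-angle: c=0.755912, s=0.654673. N=√(720·2·120·6)=1018.233765
k: max(0,(1)−(2))=0 … min(4+(1),4−(2))=2
  k=0: (−1)^1·1018.2338/(240)·0.7559^7·0.6547^1 = -0.391706
  k=1: (−1)^2·1018.2338/(48)·0.7559^5·0.6547^3 = +1.469049
  k=2: (−1)^3·1018.2338/(72)·0.7559^3·0.6547^5 = -0.734601
d^4_{2,1}(1.4275) = -0.391706 +1.469049 -0.734601 = +0.342743
Phases: e^{-i·(2)·1.5753}=-0.999959+0.009007i, e^{-i·(1)·5.9634}=+0.949303+0.314363i ⇒ D=-0.326324-0.104810i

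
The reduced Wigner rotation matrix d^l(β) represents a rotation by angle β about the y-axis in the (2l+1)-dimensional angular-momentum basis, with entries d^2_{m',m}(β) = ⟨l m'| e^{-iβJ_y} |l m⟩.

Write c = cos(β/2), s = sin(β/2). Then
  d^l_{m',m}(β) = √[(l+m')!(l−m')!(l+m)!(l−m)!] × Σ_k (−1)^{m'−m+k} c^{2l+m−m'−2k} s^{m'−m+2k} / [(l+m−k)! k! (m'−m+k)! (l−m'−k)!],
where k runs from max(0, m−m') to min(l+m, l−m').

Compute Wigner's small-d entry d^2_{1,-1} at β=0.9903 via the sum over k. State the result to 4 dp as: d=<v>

d=0.4734

d^2_{1,-1}(β=0.9903) via Wigner's sum:
Half-angle: c=0.879897, s=0.475164. N=√(6·1·1·6)=6.000000
k∈{0,1} keeps every argument non-negative
  k=0: (−1)^2·6.0000/(2)·0.8799^2·0.4752^2 = +0.524411
  k=1: (−1)^3·6.0000/(6)·0.8799^0·0.4752^4 = -0.050977
d^2_{1,-1}(0.9903) = +0.524411 -0.050977 = +0.473434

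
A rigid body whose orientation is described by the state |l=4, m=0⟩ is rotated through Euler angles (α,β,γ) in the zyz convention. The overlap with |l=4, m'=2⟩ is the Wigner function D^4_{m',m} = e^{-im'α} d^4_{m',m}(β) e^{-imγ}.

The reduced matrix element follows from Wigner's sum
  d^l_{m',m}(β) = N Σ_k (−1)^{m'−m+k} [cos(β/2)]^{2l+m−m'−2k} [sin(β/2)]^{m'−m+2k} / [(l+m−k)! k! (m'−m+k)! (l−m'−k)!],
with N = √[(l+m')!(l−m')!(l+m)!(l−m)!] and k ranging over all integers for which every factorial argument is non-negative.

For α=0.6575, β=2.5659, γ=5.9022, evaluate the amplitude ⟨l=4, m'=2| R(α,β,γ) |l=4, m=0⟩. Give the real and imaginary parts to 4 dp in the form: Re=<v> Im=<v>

Re=0.1164 Im=-0.4449

Split into d^4_{2,0}(β=2.5659) × two z-phases.
With c≡cos(β/2)=0.283888 and s≡sin(β/2)=0.958858, N=[720·2·24·24]^{1/2}=910.735966
The bounds max(0,m−m')=0 and min(l+m,l−m')=2 give 3 terms
  k=0: (−1)^2·910.7360/(96)·0.2839^6·0.9589^2 = +0.004566
  k=1: (−1)^3·910.7360/(36)·0.2839^4·0.9589^4 = -0.138897
  k=2: (−1)^4·910.7360/(96)·0.2839^2·0.9589^6 = +0.594209
d^4_{2,0}(2.5659) = +0.004566 -0.138897 +0.594209 = +0.459878
Attach z-rotation phases: D = e^{-i(2)(0.6575)}·(+0.459878)·e^{-i(0)(5.9022)} = +0.116356-0.444914i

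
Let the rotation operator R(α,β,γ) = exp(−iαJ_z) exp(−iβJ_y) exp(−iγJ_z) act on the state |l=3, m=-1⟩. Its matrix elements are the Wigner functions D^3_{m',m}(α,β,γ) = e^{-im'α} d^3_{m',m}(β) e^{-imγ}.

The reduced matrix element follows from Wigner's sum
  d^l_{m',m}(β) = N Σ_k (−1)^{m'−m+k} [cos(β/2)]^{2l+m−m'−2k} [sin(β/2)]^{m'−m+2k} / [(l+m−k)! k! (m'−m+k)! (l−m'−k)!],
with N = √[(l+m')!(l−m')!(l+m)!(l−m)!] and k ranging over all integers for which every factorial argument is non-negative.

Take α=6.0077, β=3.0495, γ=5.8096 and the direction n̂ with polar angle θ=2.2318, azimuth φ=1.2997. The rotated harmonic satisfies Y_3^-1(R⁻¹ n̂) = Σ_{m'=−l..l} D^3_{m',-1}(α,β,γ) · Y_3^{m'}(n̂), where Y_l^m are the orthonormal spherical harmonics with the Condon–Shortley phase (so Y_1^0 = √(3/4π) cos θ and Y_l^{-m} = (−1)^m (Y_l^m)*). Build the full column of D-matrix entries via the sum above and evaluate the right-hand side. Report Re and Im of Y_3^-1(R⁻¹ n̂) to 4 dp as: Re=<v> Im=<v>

Re=-0.0859 Im=-0.2044

Need the full column D^3_{m',-1} for m'=−3..3 at α=6.0077, β=3.0495, γ=5.8096.
cos(β/2)=0.046030, sin(β/2)=0.998940
d^3_{-3,-1}: single k=2 term ⇒ +0.000017;  D = +0.000005-0.000017i
d^3_{-2,-1}: k∈[1..2] ⇒ +0.000001 -0.000615 = -0.000614;  D = -0.000319+0.000525i
d^3_{-1,-1}: k∈[0..2] ⇒ +0.000000 -0.000036 +0.012659 = +0.012623;  D = +0.009244-0.008596i
d^3_{0,-1}: k∈[0..2] ⇒ -0.000001 +0.001010 -0.158610 = -0.157600;  D = -0.140254+0.071878i
d^3_{1,-1}: k∈[0..2] ⇒ +0.000027 -0.016878 +0.993657 = +0.976806;  D = +0.957702-0.192242i
d^3_{2,-1}: k∈[0..1] ⇒ -0.000615 +0.144790 = +0.144175;  D = +0.143744+0.011146i
d^3_{3,-1}: single k=0 term ⇒ +0.008171;  D = +0.007668+0.002824i
Y_3^{m'}(θ=2.2318,φ=1.2997) and Σ D·Y over m':
  (+0.0000-0.0000i)·(-0.1491+0.1410i)  (-0.0003+0.0005i)·(+0.3349+0.2017i)  (+0.0092-0.0086i)·(+0.0604-0.2174i)  (-0.1403+0.0719i)·(+0.2556+0.0000i)  (+0.9577-0.1922i)·(-0.0604-0.2174i)  (+0.1437+0.0111i)·(+0.3349-0.2017i)  (+0.0077+0.0028i)·(+0.1491+0.1410i)
Y_3^-1(R⁻¹ n̂) = -0.085891-0.204383i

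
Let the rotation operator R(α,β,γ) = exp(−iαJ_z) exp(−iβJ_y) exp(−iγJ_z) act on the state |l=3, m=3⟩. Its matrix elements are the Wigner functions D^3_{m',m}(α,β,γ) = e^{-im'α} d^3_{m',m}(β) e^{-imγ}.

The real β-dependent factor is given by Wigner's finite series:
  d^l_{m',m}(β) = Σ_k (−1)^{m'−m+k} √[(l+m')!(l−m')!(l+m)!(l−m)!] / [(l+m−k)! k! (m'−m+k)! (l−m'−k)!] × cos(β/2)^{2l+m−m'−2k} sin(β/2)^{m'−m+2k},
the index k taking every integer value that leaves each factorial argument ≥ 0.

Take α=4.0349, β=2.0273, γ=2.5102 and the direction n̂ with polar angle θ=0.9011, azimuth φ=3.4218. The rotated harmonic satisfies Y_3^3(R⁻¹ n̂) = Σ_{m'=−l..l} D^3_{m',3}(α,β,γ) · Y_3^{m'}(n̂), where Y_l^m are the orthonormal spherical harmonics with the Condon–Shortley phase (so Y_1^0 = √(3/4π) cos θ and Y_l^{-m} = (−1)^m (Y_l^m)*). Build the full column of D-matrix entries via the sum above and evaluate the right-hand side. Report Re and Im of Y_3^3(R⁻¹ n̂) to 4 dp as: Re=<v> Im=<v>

Need the full column D^3_{m',3} for m'=−3..3 at α=4.0349, β=2.0273, γ=2.5102.
cos(β/2)=0.528766, sin(β/2)=0.848767
d^3_{-3,3}: single k=6 term ⇒ +0.373880;  D = -0.051539-0.370311i
d^3_{-2,3}: single k=5 term ⇒ +0.570536;  D = +0.489588+0.292942i
d^3_{-1,3}: single k=4 term ⇒ +0.561989;  D = -0.527121+0.194872i
d^3_{0,3}: single k=3 term ⇒ +0.404271;  D = +0.128467-0.383316i
d^3_{1,3}: single k=2 term ⇒ +0.218111;  D = +0.117686+0.183637i
d^3_{2,3}: single k=1 term ⇒ +0.085938;  D = -0.085441-0.009226i
d^3_{3,3}: single k=0 term ⇒ +0.021857;  D = +0.015450-0.015460i
Y_3^{m'}(θ=0.9011,φ=3.4218) and Σ D·Y over m':
  (-0.0515-0.3703i)·(-0.1341+0.1498i)  (+0.4896+0.2929i)·(+0.3303-0.2073i)  (-0.5271+0.1949i)·(-0.2256+0.0649i)  (+0.1285-0.3833i)·(-0.2486+0.0000i)  (+0.1177+0.1836i)·(+0.2256+0.0649i)  (-0.0854-0.0092i)·(+0.3303+0.2073i)  (+0.0154-0.0155i)·(+0.1341+0.1498i)
Y_3^3(R⁻¹ n̂) = +0.351862+0.082895i

Re=0.3519 Im=0.0829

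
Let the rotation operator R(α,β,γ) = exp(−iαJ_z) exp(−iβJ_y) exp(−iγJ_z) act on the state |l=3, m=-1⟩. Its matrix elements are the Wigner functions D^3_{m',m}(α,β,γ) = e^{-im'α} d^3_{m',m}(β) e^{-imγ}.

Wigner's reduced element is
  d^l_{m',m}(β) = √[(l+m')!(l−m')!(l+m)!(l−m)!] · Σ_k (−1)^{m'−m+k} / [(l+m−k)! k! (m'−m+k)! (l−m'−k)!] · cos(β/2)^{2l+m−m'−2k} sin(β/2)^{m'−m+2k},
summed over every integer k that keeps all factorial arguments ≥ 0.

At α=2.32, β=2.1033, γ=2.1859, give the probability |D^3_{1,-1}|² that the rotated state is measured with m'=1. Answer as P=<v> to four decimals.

Split into d^3_{1,-1}(β=2.1033) × two z-phases.
Half-angle: c=0.496139, s=0.868243. N=√(24·2·2·24)=48.000000
Admissible k: 0..2 (factorial args all ≥0)
  k=0: (−1)^2·48.0000/(8)·0.4961^4·0.8682^2 = +0.274061
  k=1: (−1)^3·48.0000/(6)·0.4961^2·0.8682^4 = -1.119083
  k=2: (−1)^4·48.0000/(48)·0.4961^0·0.8682^6 = +0.428398
d^3_{1,-1}(2.1033) = +0.274061 -1.119083 +0.428398 = -0.416623
|D^3_{1,-1}|² = |d^3_{1,-1}(β)|² = (-0.416623)² = 0.173575 (the z-rotation phases have unit modulus)

P=0.1736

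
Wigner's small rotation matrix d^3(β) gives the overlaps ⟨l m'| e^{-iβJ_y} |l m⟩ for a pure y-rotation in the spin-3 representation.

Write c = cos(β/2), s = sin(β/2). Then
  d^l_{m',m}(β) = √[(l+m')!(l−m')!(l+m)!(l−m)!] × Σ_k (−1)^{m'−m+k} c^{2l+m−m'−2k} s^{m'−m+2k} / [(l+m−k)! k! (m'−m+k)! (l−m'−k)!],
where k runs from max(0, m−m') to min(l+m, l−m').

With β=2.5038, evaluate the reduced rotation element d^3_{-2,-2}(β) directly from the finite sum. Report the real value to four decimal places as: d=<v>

d^3_{-2,-2}(β=2.5038) via Wigner's sum:
c=cos(2.5038/2)=0.313519, s=sin(2.5038/2)=0.949582; N=√[1·120·1·120]=120.000000
The bounds max(0,m−m')=0 and min(l+m,l−m')=1 give 2 terms
  k=0: (−1)^0·120.0000/(120)·0.3135^6·0.9496^0 = +0.000950
  k=1: (−1)^1·120.0000/(24)·0.3135^4·0.9496^2 = -0.043560
d^3_{-2,-2}(2.5038) = +0.000950 -0.043560 = -0.042610

d=-0.0426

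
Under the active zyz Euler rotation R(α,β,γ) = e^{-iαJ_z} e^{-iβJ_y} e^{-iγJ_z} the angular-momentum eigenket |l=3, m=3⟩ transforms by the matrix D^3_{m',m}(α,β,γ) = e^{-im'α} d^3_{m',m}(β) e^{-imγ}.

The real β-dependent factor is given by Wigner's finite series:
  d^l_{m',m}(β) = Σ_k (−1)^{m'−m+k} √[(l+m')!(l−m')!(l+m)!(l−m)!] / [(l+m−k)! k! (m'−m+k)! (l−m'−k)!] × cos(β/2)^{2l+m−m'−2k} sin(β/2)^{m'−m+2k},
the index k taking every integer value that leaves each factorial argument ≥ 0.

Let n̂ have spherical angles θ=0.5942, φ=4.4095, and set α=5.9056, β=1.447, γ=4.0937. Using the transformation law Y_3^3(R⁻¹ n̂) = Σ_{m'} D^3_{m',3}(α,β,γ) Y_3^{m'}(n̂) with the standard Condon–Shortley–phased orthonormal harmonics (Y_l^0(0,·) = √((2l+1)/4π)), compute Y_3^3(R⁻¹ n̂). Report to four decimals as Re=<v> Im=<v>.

Re=-0.1983 Im=0.3524

Need the full column D^3_{m',3} for m'=−3..3 at α=5.9056, β=1.447, γ=4.0937.
cos(β/2)=0.749493, sin(β/2)=0.662012
d^3_{-3,3}: single k=6 term ⇒ +0.084177;  D = +0.055714-0.063101i
d^3_{-2,3}: single k=5 term ⇒ +0.233439;  D = +0.208137-0.105700i
d^3_{-1,3}: single k=4 term ⇒ +0.417873;  D = +0.416094-0.038521i
d^3_{0,3}: single k=3 term ⇒ +0.546281;  D = +0.524203+0.153733i
d^3_{1,3}: single k=2 term ⇒ +0.535609;  D = +0.422188+0.329598i
d^3_{2,3}: single k=1 term ⇒ +0.383513;  D = +0.193996+0.330829i
d^3_{3,3}: single k=0 term ⇒ +0.177258;  D = +0.026974+0.175194i
Y_3^{m'}(θ=0.5942,φ=4.4095) and Σ D·Y over m':
  (+0.0557-0.0631i)·(+0.0577-0.0450i)  (+0.2081-0.1057i)·(-0.2182-0.1511i)  (+0.4161-0.0385i)·(-0.1313+0.4201i)  (+0.5242+0.1537i)·(+0.1338+0.0000i)  (+0.4222+0.3296i)·(+0.1313+0.4201i)  (+0.1940+0.3308i)·(-0.2182+0.1511i)  (+0.0270+0.1752i)·(-0.0577-0.0450i)
Y_3^3(R⁻¹ n̂) = -0.198338+0.352369i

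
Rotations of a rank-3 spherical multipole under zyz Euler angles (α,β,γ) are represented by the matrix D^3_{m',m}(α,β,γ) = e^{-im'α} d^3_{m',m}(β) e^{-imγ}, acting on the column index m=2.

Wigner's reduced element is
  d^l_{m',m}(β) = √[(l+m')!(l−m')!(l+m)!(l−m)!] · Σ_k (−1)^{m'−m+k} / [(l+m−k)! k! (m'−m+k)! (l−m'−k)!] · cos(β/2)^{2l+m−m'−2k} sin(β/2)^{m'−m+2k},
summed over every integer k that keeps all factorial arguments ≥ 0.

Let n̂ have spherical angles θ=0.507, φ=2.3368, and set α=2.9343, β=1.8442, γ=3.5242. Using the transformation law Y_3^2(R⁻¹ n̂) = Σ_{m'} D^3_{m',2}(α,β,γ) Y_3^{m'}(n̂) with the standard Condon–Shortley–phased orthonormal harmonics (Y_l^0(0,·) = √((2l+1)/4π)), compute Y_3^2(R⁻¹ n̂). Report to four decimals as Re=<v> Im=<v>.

Need the full column D^3_{m',2} for m'=−3..3 at α=2.9343, β=1.8442, γ=3.5242.
cos(β/2)=0.604148, sin(β/2)=0.796872
d^3_{-3,2}: single k=5 term ⇒ +0.475513;  D = -0.086863+0.467512i
d^3_{-2,2}: k∈[4..5] ⇒ +0.735887 -0.256054 = +0.479833;  D = +0.182869-0.443620i
d^3_{-1,2}: k∈[3..4] ⇒ +0.705710 -0.613884 = +0.091825;  D = -0.051719+0.075875i
d^3_{0,2}: k∈[2..3] ⇒ +0.463352 -0.806124 = -0.342772;  D = -0.247218+0.237435i
d^3_{1,2}: k∈[1..2] ⇒ +0.202818 -0.705710 = -0.502892;  D = +0.426632-0.266243i
d^3_{2,2}: k∈[0..1] ⇒ +0.048625 -0.422981 = -0.374356;  D = -0.351579+0.128587i
d^3_{3,2}: single k=0 term ⇒ -0.157102;  D = +0.155491-0.022441i
Y_3^{m'}(θ=0.507,φ=2.3368) and Σ D·Y over m':
  (-0.0869+0.4675i)·(+0.0357-0.0318i)  (+0.1829-0.4436i)·(-0.0082+0.2105i)  (-0.0517+0.0759i)·(-0.3069-0.3191i)  (-0.2472+0.2374i)·(+0.2679+0.0000i)  (+0.4266-0.2662i)·(+0.3069-0.3191i)  (-0.3516+0.1286i)·(-0.0082-0.2105i)  (+0.1555-0.0224i)·(-0.0357-0.0318i)
Y_3^2(R⁻¹ n̂) = +0.147146-0.030643i

Re=0.1471 Im=-0.0306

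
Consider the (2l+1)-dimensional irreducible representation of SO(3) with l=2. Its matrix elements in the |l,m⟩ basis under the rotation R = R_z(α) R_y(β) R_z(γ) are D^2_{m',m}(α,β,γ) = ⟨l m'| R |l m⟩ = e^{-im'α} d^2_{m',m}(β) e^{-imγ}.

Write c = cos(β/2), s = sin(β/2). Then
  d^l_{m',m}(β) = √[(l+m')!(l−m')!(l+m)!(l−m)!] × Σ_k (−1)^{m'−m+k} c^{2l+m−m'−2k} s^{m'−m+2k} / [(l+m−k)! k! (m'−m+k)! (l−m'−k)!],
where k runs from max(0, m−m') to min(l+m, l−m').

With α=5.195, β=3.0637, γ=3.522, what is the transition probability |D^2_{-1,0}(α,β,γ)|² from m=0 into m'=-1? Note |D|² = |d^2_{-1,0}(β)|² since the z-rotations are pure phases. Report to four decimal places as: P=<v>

P=0.0090

D^2_{-1,0}(5.195,3.0637,3.522) = e^{-i·-1·5.195}·d^2_{-1,0}(3.0637)·e^{-i·0·3.522}. Compute d first:
Half-angle: c=0.038936, s=0.999242. N=√(1·6·2·2)=4.898979
Admissible k: 1..2 (factorial args all ≥0)
  k=1: (−1)^0·4.8990/(2)·0.0389^3·0.9992^1 = +0.000144
  k=2: (−1)^1·4.8990/(2)·0.0389^1·0.9992^3 = -0.095158
d^2_{-1,0}(3.0637) = +0.000144 -0.095158 = -0.095013
|D^2_{-1,0}|² = |d^2_{-1,0}(β)|² = (-0.095013)² = 0.009028 (the z-rotation phases have unit modulus)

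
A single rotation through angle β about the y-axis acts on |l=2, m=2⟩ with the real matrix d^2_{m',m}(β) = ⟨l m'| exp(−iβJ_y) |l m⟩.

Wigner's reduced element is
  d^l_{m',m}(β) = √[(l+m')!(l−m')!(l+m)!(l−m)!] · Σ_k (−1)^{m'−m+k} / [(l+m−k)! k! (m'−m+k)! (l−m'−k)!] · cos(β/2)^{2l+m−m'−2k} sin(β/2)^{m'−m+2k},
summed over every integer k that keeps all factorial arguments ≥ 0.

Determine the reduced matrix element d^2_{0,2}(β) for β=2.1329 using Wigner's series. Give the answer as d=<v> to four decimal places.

d^2_{0,2}(β=2.1329) via Wigner's sum:
Half-angle: c=0.483235, s=0.875491. N=√(2·2·24·1)=9.797959
Admissible k: 2..2 (factorial args all ≥0)
  k=2: (−1)^0·9.7980/(4)·0.4832^2·0.8755^2 = +0.438425
d^2_{0,2}(2.1329) = +0.438425

d=0.4384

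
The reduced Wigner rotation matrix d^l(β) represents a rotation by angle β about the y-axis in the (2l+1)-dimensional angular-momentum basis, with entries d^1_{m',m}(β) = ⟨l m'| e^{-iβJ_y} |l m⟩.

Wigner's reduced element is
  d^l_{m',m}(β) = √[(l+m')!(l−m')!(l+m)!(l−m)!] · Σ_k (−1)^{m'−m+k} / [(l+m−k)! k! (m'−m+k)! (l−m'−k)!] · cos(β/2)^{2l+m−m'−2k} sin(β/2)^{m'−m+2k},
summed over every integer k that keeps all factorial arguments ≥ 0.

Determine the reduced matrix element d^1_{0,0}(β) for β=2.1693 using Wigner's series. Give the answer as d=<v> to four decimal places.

d^1_{0,0}(β=2.1693) via Wigner's sum:
Half-angle: c=0.467222, s=0.884140. N=√(1·1·1·1)=1.000000
The bounds max(0,m−m')=0 and min(l+m,l−m')=1 give 2 terms
  k=0: (−1)^0·1.0000/(1)·0.4672^2·0.8841^0 = +0.218297
  k=1: (−1)^1·1.0000/(1)·0.4672^0·0.8841^2 = -0.781703
d^1_{0,0}(2.1693) = +0.218297 -0.781703 = -0.563407

d=-0.5634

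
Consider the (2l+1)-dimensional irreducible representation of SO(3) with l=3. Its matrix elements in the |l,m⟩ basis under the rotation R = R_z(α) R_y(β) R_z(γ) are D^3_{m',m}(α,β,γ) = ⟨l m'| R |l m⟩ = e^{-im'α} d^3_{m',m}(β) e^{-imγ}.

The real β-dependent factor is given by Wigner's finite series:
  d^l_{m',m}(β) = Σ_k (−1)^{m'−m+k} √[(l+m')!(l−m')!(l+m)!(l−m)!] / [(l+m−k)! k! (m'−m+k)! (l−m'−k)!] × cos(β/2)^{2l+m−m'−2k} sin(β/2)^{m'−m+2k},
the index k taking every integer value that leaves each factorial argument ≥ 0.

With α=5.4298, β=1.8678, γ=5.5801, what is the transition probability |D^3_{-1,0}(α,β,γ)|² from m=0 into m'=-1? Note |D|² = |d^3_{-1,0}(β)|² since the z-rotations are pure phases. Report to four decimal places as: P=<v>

P=0.0560

First d^3_{-1,0}(β=1.8678), then the phase factors e^{-i(-1)α} and e^{-i(0)γ}:
With c≡cos(β/2)=0.594703 and s≡sin(β/2)=0.803945, N=[2·24·6·6]^{1/2}=41.569219
k∈{1,2,3} keeps every argument non-negative
  k=1: (−1)^0·41.5692/(12)·0.5947^5·0.8039^1 = +0.207166
  k=2: (−1)^1·41.5692/(4)·0.5947^3·0.8039^3 = -1.135775
  k=3: (−1)^2·41.5692/(12)·0.5947^1·0.8039^5 = +0.691869
d^3_{-1,0}(1.8678) = +0.207166 -1.135775 +0.691869 = -0.236740
|D^3_{-1,0}|² = |d^3_{-1,0}(β)|² = (-0.236740)² = 0.056046 (the z-rotation phases have unit modulus)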